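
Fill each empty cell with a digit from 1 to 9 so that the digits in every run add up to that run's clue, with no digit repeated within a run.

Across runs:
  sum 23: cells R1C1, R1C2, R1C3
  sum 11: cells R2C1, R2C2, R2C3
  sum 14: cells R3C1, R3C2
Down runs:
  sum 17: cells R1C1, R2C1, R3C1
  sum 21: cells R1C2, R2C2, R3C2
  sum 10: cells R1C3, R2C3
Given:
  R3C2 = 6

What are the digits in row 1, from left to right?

23 in 3 cells must be {6,8,9}.
R1C2 = 8: the only remaining digit allowed by both the 23 across and the 21 down.
R2C2 = 21 − 14 = 7 completes the 21 down.
R3C1 = 14 − 6 = 8 completes the 14 across.
Given what's placed, R1C1 must be 6 to fit the 23 across and 17 down.
R1C3 = 23 − 14 = 9 completes the 23 across.
R2C1 = 17 − 14 = 3 completes the 17 down.
R2C3 = 11 − 10 = 1 completes the 11 across.

6, 8, 9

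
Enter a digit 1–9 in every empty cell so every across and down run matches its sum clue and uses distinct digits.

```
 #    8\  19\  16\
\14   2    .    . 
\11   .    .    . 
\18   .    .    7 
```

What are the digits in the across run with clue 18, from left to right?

Given what's placed, R3C1 must be 5 to fit the 18 across and 8 down.
R3C2 = 18 − 12 = 6 completes the 18 across.
R2C1 = 8 − 7 = 1 completes the 8 down.
No cell is forced outright now. R2C2 can only be 4 or 8 (the digits allowed by both its 11 across and its 19 down). If R2C2 = 8: that forces R1C2 = 5, after which R1C3 would have to be in {7} for the 14 across but in {1,3,4,5,6,8} for the 16 down — contradiction. So R2C2 = 4.
R1C2 = 19 − 10 = 9 completes the 19 down.
R1C3 = 14 − 11 = 3 completes the 14 across.
R2C3 = 11 − 5 = 6 completes the 11 across.

5 6 7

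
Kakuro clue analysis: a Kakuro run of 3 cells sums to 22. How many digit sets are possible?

3 distinct digits from 1–9 sum between 6 and 24.
Enumerating: {5,8,9}, {6,7,9}.

2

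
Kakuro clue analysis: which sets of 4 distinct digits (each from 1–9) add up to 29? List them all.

{5,7,8,9}

4 distinct digits from 1–9 sum between 10 and 30.
Only one set works: {5,7,8,9}.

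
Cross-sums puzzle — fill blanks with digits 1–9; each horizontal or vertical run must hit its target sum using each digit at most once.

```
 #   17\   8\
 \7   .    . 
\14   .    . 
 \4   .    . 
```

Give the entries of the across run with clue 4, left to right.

3 1

4 in 2 cells must be {1,3}.
The 14 across and the 8 down share only 5, so R2C2 = 5.
Given what's placed, R3C2 must be 1 to fit the 4 across and 8 down.
R1C2 = 8 − 6 = 2 completes the 8 down.
R2C1 = 14 − 5 = 9 completes the 14 across.
R3C1 = 4 − 1 = 3 completes the 4 across.
R1C1 = 7 − 2 = 5 completes the 7 across.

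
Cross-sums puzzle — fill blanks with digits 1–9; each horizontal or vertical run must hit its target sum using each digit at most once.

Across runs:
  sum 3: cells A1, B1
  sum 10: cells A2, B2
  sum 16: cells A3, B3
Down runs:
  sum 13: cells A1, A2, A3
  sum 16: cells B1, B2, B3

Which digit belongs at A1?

2

3 in 2 cells must be {1,2}; 16 in 2 cells must be {7,9}.
Nothing is forced directly, so branch on A1, whose candidates are 1 or 2. If A1 = 1: that forces B1 = 2, B3 = 9, after which B2 would have to be in {1,2,3,4,6,7,8,9} for the 10 across but in {5} for the 16 down — contradiction. So A1 = 2.
B1 = 3 − 2 = 1 completes the 3 across.
Given what's placed, A3 must be 7 to fit the 16 across and 13 down.
B3 = 16 − 7 = 9 completes the 16 across.
A2 = 13 − 9 = 4 completes the 13 down.
B2 = 10 − 4 = 6 completes the 10 across.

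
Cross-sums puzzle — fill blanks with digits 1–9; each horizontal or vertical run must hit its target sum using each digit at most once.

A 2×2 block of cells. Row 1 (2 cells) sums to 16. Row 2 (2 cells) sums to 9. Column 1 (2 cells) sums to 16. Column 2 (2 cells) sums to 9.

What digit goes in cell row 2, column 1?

7

16 in 2 cells must be {7,9}.
The 16 across and the 9 down share only 7, so (1,2) = 7.
The 9 across and the 16 down share only 7, so (2,1) = 7.
(2,2) = 9 − 7 = 2 completes the 9 across.
(1,1) = 16 − 7 = 9 completes the 16 across.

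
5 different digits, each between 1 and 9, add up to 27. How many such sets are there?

11

5 distinct digits from 1–9 sum between 15 and 35.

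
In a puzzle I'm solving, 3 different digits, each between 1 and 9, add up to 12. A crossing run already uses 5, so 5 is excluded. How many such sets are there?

5

3 distinct digits from 1–9 sum between 6 and 24.
Dropping sets that contain 5.
Enumerating: {1,2,9}, {1,3,8}, {1,4,7}, {2,3,7}, {2,4,6}.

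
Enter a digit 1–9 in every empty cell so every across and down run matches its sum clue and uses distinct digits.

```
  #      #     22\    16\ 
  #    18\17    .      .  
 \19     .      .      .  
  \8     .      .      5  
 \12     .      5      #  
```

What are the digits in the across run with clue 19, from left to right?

9, 7, 3

17 in 2 cells must be {8,9}.
R4C1 = 12 − 5 = 7 completes the 12 across.
R3C1 = 2: the only remaining digit allowed by both the 8 across and the 18 down.
R3C2 = 8 − 7 = 1 completes the 8 across.
Given what's placed, R1C2 must be 9 to fit the 17 across and 22 down.
R1C3 = 17 − 9 = 8 completes the 17 across.
R2C1 = 18 − 9 = 9 completes the 18 down.
R2C2 = 22 − 15 = 7 completes the 22 down.
R2C3 = 19 − 16 = 3 completes the 19 across.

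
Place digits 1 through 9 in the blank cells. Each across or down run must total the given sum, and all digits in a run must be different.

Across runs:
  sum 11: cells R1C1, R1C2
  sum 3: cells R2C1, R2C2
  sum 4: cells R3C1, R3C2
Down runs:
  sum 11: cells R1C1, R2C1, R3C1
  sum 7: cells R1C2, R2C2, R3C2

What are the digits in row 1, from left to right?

7, 4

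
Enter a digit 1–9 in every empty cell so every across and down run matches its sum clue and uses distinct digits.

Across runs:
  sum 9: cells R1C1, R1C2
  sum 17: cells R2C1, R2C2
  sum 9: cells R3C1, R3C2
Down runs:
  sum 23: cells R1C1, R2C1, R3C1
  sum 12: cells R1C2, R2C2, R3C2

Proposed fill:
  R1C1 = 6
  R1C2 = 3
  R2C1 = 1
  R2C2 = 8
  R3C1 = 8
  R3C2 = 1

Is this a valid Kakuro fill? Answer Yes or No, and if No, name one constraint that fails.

No — the across run R2C1–R2C2 sums to 9, not 17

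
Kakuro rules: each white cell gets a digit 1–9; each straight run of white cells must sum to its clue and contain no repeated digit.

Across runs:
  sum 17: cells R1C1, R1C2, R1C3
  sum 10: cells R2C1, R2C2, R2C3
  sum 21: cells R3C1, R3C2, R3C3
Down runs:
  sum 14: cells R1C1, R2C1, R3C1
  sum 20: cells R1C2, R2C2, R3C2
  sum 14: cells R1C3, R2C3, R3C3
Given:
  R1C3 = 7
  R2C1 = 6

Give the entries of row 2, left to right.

6 3 1

Given what's placed, R1C1 must be 1 to fit the 17 across and 14 down.
R1C2 = 17 − 8 = 9 completes the 17 across.
R2C2 = 3: the only remaining digit allowed by both the 10 across and the 20 down.
R2C3 = 10 − 9 = 1 completes the 10 across.
R3C1 = 14 − 7 = 7 completes the 14 down.
R3C2 = 20 − 12 = 8 completes the 20 down.
R3C3 = 21 − 15 = 6 completes the 21 across.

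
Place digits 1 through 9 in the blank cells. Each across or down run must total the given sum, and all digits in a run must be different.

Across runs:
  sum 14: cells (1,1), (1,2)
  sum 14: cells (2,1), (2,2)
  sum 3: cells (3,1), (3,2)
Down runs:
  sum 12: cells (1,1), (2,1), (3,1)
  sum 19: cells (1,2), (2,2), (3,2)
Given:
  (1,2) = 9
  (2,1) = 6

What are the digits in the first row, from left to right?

5 9

3 in 2 cells must be {1,2}.
(1,1) = 14 − 9 = 5 completes the 14 across.
(2,2) = 14 − 6 = 8 completes the 14 across.
(3,1) = 12 − 11 = 1 completes the 12 down.
(3,2) = 3 − 1 = 2 completes the 3 across.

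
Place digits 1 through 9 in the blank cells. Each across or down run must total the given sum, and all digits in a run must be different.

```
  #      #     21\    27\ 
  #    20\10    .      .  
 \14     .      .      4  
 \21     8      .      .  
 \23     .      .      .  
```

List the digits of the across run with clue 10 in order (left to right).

2, 8

23 in 3 cells must be {6,8,9}.
R4C1 = 9: the only remaining digit allowed by both the 23 across and the 20 down.
R2C1 = 20 − 17 = 3 completes the 20 down.
R2C2 = 14 − 7 = 7 completes the 14 across.
Nothing is forced directly, so branch on R3C3, whose candidates are 6 or 9. If R3C3 = 6: then R3C2 would have to be in {7} for the 21 across but in {1,2,3,4,5,6,8,9} for the 21 down — contradiction. So R3C3 = 9.
R3C2 = 21 − 17 = 4 completes the 21 across.
R4C2 = 8: the only remaining digit allowed by both the 23 across and the 21 down.
R4C3 = 23 − 17 = 6 completes the 23 across.
R1C2 = 21 − 19 = 2 completes the 21 down.
R1C3 = 10 − 2 = 8 completes the 10 across.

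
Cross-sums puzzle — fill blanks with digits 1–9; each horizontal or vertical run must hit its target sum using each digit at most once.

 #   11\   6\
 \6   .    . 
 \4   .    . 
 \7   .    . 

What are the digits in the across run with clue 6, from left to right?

4 in 2 cells must be {1,3}; 6 in 3 cells must be {1,2,3}.
Nothing is forced directly, so branch on R1C2, whose candidates are 1 or 2. If R1C2 = 1: that forces R1C1 = 5, after which R2C1 would have to be in {1,3} for the 4 across but in {2,4} for the 11 down — contradiction. So R1C2 = 2.
R1C1 = 6 − 2 = 4 completes the 6 across.
Given what's placed, R2C1 must be 1 to fit the 4 across and 11 down.
R2C2 = 4 − 1 = 3 completes the 4 across.
R3C1 = 11 − 5 = 6 completes the 11 down.
R3C2 = 7 − 6 = 1 completes the 7 across.

4 2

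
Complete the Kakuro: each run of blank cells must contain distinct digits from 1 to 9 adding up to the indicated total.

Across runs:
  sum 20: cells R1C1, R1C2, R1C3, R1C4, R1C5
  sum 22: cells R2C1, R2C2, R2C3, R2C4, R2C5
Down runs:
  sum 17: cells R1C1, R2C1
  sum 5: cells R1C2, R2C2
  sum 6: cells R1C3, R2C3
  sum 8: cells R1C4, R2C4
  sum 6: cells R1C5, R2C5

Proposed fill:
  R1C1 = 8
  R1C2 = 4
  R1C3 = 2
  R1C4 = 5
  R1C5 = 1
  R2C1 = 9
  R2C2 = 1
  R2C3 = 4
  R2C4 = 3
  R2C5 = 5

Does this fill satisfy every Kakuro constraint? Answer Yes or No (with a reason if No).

Across: 8+4+2+5+1=20; 9+1+4+3+5=22. Down: 8+9=17; 4+1=5; 2+4=6; 5+3=8; 1+5=6. No digit repeats within any run.

Yes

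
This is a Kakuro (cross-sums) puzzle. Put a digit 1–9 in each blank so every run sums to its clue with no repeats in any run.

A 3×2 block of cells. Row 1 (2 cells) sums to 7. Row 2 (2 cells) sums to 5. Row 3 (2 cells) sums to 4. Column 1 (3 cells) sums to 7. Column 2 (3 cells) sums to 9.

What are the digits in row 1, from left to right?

2 5

4 in 2 cells must be {1,3}; 7 in 3 cells must be {1,2,4}.
The 4 across and the 7 down share only 1, so (3,1) = 1.
(3,2) = 4 − 1 = 3 completes the 4 across.
Nothing is forced directly, so branch on (1,1), whose candidates are 2 or 4. If (1,1) = 4: then (1,2) would have to be in {3} for the 7 across but in {1,2,4,5} for the 9 down — contradiction. So (1,1) = 2.
(1,2) = 7 − 2 = 5 completes the 7 across.
(2,1) = 7 − 3 = 4 completes the 7 down.
(2,2) = 5 − 4 = 1 completes the 5 across.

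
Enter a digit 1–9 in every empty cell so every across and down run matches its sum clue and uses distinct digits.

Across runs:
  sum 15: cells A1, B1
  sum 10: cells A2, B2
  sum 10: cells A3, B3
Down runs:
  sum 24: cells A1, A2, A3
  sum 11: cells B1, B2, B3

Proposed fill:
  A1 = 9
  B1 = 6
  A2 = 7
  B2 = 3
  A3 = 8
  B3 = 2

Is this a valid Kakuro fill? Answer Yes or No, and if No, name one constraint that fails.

Across: 9+6=15; 7+3=10; 8+2=10. Down: 9+7+8=24; 6+3+2=11. No digit repeats within any run.

Yes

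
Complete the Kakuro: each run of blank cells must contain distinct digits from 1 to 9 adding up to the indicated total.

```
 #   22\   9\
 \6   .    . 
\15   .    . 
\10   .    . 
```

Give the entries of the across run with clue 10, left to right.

The 6 across and the 22 down share only 5, so R1C1 = 5.
R1C2 = 6 − 5 = 1 completes the 6 across.
Given what's placed, R2C2 must be 6 to fit the 15 across and 9 down.
R3C2 = 9 − 7 = 2 completes the 9 down.
R2C1 = 15 − 6 = 9 completes the 15 across.
R3C1 = 10 − 2 = 8 completes the 10 across.

8, 2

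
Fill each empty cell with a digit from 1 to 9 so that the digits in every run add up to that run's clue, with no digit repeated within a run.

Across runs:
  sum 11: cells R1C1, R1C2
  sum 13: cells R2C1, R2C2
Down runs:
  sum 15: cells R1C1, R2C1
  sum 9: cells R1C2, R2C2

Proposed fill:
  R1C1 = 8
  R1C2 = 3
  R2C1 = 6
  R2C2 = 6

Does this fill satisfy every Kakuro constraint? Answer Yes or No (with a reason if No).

No — the across run R2C1–R2C2 sums to 12, not 13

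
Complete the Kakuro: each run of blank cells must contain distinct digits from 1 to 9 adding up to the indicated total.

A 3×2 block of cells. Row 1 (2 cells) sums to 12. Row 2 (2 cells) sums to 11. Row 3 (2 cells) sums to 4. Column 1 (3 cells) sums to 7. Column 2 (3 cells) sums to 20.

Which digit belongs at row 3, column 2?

3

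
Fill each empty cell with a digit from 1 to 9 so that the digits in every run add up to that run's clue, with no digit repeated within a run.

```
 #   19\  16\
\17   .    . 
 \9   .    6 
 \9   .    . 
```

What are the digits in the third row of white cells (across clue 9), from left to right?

7, 2

17 in 2 cells must be {8,9}.
R2C1 = 9 − 6 = 3 completes the 9 across.
Given what's placed, R3C1 must be 7 to fit the 9 across and 19 down.
R3C2 = 9 − 7 = 2 completes the 9 across.
R1C1 = 19 − 10 = 9 completes the 19 down.
R1C2 = 17 − 9 = 8 completes the 17 across.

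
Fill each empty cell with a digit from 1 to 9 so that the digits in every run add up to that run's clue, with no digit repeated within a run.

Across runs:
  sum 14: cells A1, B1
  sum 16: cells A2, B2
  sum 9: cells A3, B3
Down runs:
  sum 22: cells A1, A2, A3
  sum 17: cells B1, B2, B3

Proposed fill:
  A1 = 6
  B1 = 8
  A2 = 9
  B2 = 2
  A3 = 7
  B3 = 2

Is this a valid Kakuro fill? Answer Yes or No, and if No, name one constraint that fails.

No — the down run B1–B3 sums to 12, not 17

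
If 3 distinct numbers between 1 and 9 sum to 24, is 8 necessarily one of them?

Yes

The only way to make 24 from 3 distinct digits is {7,8,9}, which contains 8.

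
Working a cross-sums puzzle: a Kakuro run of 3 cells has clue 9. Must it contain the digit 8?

Counterexample: {1,2,6} sums to 9 without using 8.

No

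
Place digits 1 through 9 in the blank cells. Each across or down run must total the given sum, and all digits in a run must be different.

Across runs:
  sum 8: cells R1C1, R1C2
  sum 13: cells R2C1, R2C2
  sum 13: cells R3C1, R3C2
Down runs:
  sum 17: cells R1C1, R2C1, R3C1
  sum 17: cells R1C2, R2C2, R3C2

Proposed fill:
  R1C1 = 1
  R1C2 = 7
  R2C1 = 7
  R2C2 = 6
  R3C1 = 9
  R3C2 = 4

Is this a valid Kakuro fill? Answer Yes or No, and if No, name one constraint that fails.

Across: 1+7=8; 7+6=13; 9+4=13. Down: 1+7+9=17; 7+6+4=17. No digit repeats within any run.

Yes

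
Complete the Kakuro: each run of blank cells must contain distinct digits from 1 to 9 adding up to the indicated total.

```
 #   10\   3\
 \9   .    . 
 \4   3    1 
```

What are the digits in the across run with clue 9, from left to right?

4 in 2 cells must be {1,3}; 3 in 2 cells must be {1,2}.
R1C1 = 10 − 3 = 7 completes the 10 down.
R1C2 = 9 − 7 = 2 completes the 9 across.

7 2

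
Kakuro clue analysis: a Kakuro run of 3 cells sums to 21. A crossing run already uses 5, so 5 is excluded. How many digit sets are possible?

3 distinct digits from 1–9 sum between 6 and 24.
Dropping sets that contain 5.
Enumerating: {4,8,9}, {6,7,8}.

2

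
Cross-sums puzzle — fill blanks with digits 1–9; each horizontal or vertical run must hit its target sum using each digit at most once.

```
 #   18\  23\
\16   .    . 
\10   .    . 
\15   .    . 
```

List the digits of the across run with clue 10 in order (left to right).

2 8

16 in 2 cells must be {7,9}; 23 in 3 cells must be {6,8,9}.
The 16 across and the 23 down share only 9, so R1C2 = 9.
R1C1 = 16 − 9 = 7 completes the 16 across.
Nothing is forced directly, so branch on R2C2, whose candidates are 6 or 8. If R2C2 = 6: then R2C1 would have to be in {4} for the 10 across but in {2,3,5,6,8,9} for the 18 down — contradiction. So R2C2 = 8.
R2C1 = 10 − 8 = 2 completes the 10 across.
R3C1 = 18 − 9 = 9 completes the 18 down.
R3C2 = 15 − 9 = 6 completes the 15 across.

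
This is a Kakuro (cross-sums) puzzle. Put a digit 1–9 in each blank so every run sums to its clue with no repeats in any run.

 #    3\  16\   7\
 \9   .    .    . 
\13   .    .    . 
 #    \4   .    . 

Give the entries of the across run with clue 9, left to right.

1 6 2

4 in 2 cells must be {1,3}; 3 in 2 cells must be {1,2}; 7 in 3 cells must be {1,2,4}.
Only 1 fits R3C3 under both its across sum 4 and down sum 7.
R3C2 = 4 − 1 = 3 completes the 4 across.
Nothing is forced directly, so branch on R1C3, whose candidates are 2 or 4. If R1C3 = 4: that forces R1C1 = 2, after which R1C2 would have to be in {3} for the 9 across but in {4,5,6,7,8,9} for the 16 down — contradiction. So R1C3 = 2.
R1C1 = 1: the only remaining digit allowed by both the 9 across and the 3 down.
R1C2 = 9 − 3 = 6 completes the 9 across.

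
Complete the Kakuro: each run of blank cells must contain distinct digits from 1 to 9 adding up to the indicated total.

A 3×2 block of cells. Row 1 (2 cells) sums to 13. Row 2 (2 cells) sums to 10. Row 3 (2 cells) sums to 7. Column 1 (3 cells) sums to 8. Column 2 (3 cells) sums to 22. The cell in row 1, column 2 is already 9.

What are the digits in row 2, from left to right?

(1,1) = 13 − 9 = 4 completes the 13 across.
Nothing is forced directly, so branch on (2,1), whose candidates are 1 or 3. If (2,1) = 1: then (2,2) would have to be in {9} for the 10 across but in {5,6,7,8} for the 22 down — contradiction. So (2,1) = 3.
(2,2) = 10 − 3 = 7 completes the 10 across.
(3,1) = 8 − 7 = 1 completes the 8 down.
(3,2) = 7 − 1 = 6 completes the 7 across.

3, 7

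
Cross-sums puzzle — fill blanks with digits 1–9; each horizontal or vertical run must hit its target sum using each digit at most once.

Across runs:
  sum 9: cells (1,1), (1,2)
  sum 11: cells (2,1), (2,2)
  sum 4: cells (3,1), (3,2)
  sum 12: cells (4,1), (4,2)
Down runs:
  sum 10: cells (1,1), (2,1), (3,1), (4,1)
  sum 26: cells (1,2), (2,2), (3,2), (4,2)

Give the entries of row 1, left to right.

3, 6

4 in 2 cells must be {1,3}; 10 in 4 cells must be {1,2,3,4}.
Only 3 fits (3,2) under both its across sum 4 and down sum 26.
(3,1) = 4 − 3 = 1 completes the 4 across.
Nothing is forced directly, so branch on (1,2), whose candidates are 6 or 8. If (1,2) = 8: then (1,1) would have to be in {1} for the 9 across but in {2,3,4} for the 10 down — contradiction. So (1,2) = 6.
(1,1) = 9 − 6 = 3 completes the 9 across.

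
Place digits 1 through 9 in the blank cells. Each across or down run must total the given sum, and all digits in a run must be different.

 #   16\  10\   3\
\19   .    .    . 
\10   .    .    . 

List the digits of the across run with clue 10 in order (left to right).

7 2 1

16 in 2 cells must be {7,9}; 3 in 2 cells must be {1,2}.
The 19 across and the 3 down share only 2, so R1C3 = 2.
The 10 across and the 16 down share only 7, so R2C1 = 7.
R2C3 = 3 − 2 = 1 completes the 3 down.
R1C1 = 16 − 7 = 9 completes the 16 down.
R1C2 = 19 − 11 = 8 completes the 19 across.
R2C2 = 10 − 8 = 2 completes the 10 across.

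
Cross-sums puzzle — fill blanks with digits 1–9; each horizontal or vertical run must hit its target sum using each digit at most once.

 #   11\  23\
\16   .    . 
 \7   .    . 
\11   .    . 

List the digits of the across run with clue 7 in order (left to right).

1, 6

16 in 2 cells must be {7,9}; 23 in 3 cells must be {6,8,9}.
The 16 across and the 11 down share only 7, so R1C1 = 7.
R1C2 = 16 − 7 = 9 completes the 16 across.
Given what's placed, R2C2 must be 6 to fit the 7 across and 23 down.
R3C1 = 3: the only remaining digit allowed by both the 11 across and the 11 down.
R3C2 = 11 − 3 = 8 completes the 11 across.
R2C1 = 7 − 6 = 1 completes the 7 across.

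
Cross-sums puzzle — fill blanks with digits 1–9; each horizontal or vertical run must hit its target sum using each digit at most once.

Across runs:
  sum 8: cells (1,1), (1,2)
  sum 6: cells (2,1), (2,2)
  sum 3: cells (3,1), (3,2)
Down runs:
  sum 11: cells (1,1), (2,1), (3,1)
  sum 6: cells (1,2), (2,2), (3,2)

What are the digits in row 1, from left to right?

3 in 2 cells must be {1,2}; 6 in 3 cells must be {1,2,3}.
Nothing is forced directly, so branch on (2,2), whose candidates are 1 or 2. If (2,2) = 1: that forces (2,1) = 5, (3,1) = 2, after which (3,2) would have to be in {1} for the 3 across but in {2,3} for the 6 down — contradiction. So (2,2) = 2.
(2,1) = 6 − 2 = 4 completes the 6 across.
Given what's placed, (3,2) must be 1 to fit the 3 across and 6 down.
(1,2) = 6 − 3 = 3 completes the 6 down.
(3,1) = 3 − 1 = 2 completes the 3 across.
(1,1) = 8 − 3 = 5 completes the 8 across.

5, 3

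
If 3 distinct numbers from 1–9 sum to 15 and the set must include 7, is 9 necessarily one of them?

No

Counterexample: {2,6,7} sums to 15 under that restriction without using 9.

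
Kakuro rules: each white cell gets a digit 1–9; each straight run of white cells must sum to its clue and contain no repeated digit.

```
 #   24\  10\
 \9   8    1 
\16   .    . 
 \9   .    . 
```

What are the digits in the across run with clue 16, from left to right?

16 in 2 cells must be {7,9}; 24 in 3 cells must be {7,8,9}.
Given what's placed, R2C2 must be 7 to fit the 16 across and 10 down.
R3C1 = 7: the only remaining digit allowed by both the 9 across and the 24 down.
R3C2 = 9 − 7 = 2 completes the 9 across.
R2C1 = 16 − 7 = 9 completes the 16 across.

9 7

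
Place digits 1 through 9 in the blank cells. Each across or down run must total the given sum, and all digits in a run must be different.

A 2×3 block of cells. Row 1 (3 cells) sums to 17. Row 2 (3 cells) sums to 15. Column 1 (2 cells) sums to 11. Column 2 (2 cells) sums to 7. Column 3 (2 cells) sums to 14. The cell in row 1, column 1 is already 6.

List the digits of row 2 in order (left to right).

(2,1) = 11 − 6 = 5 completes the 11 down.
No cell is forced outright now. (1,3) can only be 8 or 9 (the digits allowed by both its 17 across and its 14 down). If (1,3) = 9: that forces (1,2) = 2, after which (2,2) would have to be in {1,2,3,4,6,7,8,9} for the 15 across but in {5} for the 7 down — contradiction. So (1,3) = 8.
(1,2) = 17 − 14 = 3 completes the 17 across.
(2,2) = 7 − 3 = 4 completes the 7 down.
(2,3) = 15 − 9 = 6 completes the 15 across.

5 4 6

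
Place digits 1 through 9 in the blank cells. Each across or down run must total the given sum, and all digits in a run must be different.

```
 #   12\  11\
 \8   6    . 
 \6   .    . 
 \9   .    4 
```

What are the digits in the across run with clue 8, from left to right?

6, 2

R1C2 = 8 − 6 = 2 completes the 8 across.
R2C2 = 11 − 6 = 5 completes the 11 down.
R3C1 = 9 − 4 = 5 completes the 9 across.
R2C1 = 6 − 5 = 1 completes the 6 across.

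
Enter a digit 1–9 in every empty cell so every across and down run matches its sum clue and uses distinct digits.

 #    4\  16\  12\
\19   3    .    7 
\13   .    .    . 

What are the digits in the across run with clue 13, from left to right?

1 7 5

4 in 2 cells must be {1,3}; 16 in 2 cells must be {7,9}.
R1C2 = 19 − 10 = 9 completes the 19 across.
R2C1 = 4 − 3 = 1 completes the 4 down.
R2C2 = 16 − 9 = 7 completes the 16 down.
R2C3 = 13 − 8 = 5 completes the 13 across.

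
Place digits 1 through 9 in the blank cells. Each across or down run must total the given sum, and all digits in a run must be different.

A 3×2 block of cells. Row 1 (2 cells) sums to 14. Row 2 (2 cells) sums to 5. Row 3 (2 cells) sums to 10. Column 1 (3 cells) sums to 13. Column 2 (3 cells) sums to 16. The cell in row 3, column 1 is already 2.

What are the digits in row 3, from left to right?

(3,2) = 10 − 2 = 8 completes the 10 across.
Nothing is forced directly, so branch on (1,2), whose candidates are 5 or 6. If (1,2) = 5: then (1,1) would have to be in {9} for the 14 across but in {3,4,5,6,7,8} for the 13 down — contradiction. So (1,2) = 6.
(1,1) = 14 − 6 = 8 completes the 14 across.
(2,1) = 13 − 10 = 3 completes the 13 down.
(2,2) = 5 − 3 = 2 completes the 5 across.

2 8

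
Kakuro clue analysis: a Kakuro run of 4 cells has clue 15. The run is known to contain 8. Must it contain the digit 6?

The only way to make 15 from 4 distinct digits under that restriction is {1,2,4,8}, which does not contain 6.

No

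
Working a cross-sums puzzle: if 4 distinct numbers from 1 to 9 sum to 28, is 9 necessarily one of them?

Every partition of 28 into 4 distinct digits includes 9: {4,7,8,9}, {5,6,8,9}.

Yes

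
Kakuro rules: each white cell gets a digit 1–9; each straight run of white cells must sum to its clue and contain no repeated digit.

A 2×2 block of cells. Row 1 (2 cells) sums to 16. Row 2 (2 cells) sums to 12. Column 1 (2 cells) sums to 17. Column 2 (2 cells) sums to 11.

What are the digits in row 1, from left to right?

9 7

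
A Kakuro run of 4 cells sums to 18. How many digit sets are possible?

11

4 distinct digits from 1–9 sum between 10 and 30.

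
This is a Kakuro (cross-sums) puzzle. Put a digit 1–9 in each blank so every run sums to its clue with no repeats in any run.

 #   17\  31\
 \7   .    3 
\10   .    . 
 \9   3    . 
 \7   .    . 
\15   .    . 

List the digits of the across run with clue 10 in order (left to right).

1 9

R1C1 = 7 − 3 = 4 completes the 7 across.
R3C2 = 9 − 3 = 6 completes the 9 across.
R4C2 = 5: the only remaining digit allowed by both the 7 across and the 31 down.
R5C1 = 7: the only remaining digit allowed by both the 15 across and the 17 down.
R5C2 = 15 − 7 = 8 completes the 15 across.
R2C2 = 31 − 22 = 9 completes the 31 down.
R4C1 = 7 − 5 = 2 completes the 7 across.
R2C1 = 10 − 9 = 1 completes the 10 across.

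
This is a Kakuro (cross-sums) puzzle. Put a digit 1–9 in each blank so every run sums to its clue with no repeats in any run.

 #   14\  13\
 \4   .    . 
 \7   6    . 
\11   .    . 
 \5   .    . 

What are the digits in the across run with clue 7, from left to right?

4 in 2 cells must be {1,3}.
R2C2 = 7 − 6 = 1 completes the 7 across.
R1C2 = 3: the only remaining digit allowed by both the 4 across and the 13 down.
R1C1 = 4 − 3 = 1 completes the 4 across.
No cell is forced outright now. R4C2 can only be 2 or 4 (the digits allowed by both its 5 across and its 13 down). If R4C2 = 4: that forces R3C2 = 5, after which R4C1 would have to be in {1} for the 5 across but in {2,3,4,5} for the 14 down — contradiction. So R4C2 = 2.
R3C2 = 13 − 6 = 7 completes the 13 down.
R4C1 = 5 − 2 = 3 completes the 5 across.
R3C1 = 11 − 7 = 4 completes the 11 across.

6 1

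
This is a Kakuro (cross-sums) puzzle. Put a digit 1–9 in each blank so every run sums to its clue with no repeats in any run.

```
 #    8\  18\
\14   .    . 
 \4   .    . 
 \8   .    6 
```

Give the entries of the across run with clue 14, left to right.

4 in 2 cells must be {1,3}.
The 14 across and the 8 down share only 5, so R1C1 = 5.
R1C2 = 14 − 5 = 9 completes the 14 across.
Given what's placed, R2C1 must be 1 to fit the 4 across and 8 down.
R2C2 = 4 − 1 = 3 completes the 4 across.
R3C1 = 8 − 6 = 2 completes the 8 across.

5, 9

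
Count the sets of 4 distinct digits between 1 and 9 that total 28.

4 distinct digits from 1–9 sum between 10 and 30.
Enumerating: {4,7,8,9}, {5,6,8,9}.

2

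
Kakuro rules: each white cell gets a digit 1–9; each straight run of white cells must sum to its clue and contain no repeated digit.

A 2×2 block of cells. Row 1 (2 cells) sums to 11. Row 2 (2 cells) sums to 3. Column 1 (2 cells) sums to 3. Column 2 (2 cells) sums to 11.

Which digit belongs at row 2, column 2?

3 in 2 cells must be {1,2}.
The 11 across and the 3 down share only 2, so (1,1) = 2.
(1,2) = 11 − 2 = 9 completes the 11 across.
(2,1) = 3 − 2 = 1 completes the 3 down.
(2,2) = 3 − 1 = 2 completes the 3 across.

2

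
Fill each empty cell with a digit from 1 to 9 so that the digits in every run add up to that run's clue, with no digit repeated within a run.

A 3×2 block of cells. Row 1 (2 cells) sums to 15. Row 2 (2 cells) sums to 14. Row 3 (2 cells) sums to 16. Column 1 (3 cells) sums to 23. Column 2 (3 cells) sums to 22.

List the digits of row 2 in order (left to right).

16 in 2 cells must be {7,9}; 23 in 3 cells must be {6,8,9}.
The 16 across and the 23 down share only 9, so (3,1) = 9.
(3,2) = 16 − 9 = 7 completes the 16 across.
Nothing is forced directly, so branch on (1,1), whose candidates are 6 or 8. If (1,1) = 8: then (1,2) would have to be in {7} for the 15 across but in {6,9} for the 22 down — contradiction. So (1,1) = 6.
(1,2) = 15 − 6 = 9 completes the 15 across.
(2,1) = 23 − 15 = 8 completes the 23 down.
(2,2) = 14 − 8 = 6 completes the 14 across.

8 6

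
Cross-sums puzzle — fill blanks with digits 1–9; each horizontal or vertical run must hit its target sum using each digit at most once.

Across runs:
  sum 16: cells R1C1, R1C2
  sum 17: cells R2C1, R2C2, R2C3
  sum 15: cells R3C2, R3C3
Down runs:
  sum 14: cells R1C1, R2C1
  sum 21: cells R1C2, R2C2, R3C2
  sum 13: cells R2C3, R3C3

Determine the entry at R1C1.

9

16 in 2 cells must be {7,9}.
The 16 across and the 14 down share only 9, so R1C1 = 9.
R1C2 = 16 − 9 = 7 completes the 16 across.
R2C1 = 14 − 9 = 5 completes the 14 down.
No cell is forced outright now. R2C2 can only be 8 or 9 (the digits allowed by both its 17 across and its 21 down). If R2C2 = 9: then R2C3 would have to be in {3} for the 17 across but in {4,5,6,7,8,9} for the 13 down — contradiction. So R2C2 = 8.
R2C3 = 17 − 13 = 4 completes the 17 across.
R3C2 = 21 − 15 = 6 completes the 21 down.
R3C3 = 15 − 6 = 9 completes the 15 across.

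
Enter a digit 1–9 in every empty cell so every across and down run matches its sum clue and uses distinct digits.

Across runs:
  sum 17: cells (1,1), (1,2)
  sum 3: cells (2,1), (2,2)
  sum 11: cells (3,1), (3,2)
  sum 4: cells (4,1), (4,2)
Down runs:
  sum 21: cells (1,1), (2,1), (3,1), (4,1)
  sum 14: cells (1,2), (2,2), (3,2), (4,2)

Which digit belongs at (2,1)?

17 in 2 cells must be {8,9}; 3 in 2 cells must be {1,2}; 4 in 2 cells must be {1,3}.
Only 8 fits (1,2) under both its across sum 17 and down sum 14.
(1,1) = 17 − 8 = 9 completes the 17 across.
Nothing is forced directly, so branch on (4,1), whose candidates are 1 or 3. If (4,1) = 1: then (2,1) would have to be in {1,2} for the 3 across but in {3,4,5,6,7,8} for the 21 down — contradiction. So (4,1) = 3.
(4,2) = 4 − 3 = 1 completes the 4 across.
(2,2) = 2: the only remaining digit allowed by both the 3 across and the 14 down.
(3,2) = 14 − 11 = 3 completes the 14 down.
(2,1) = 3 − 2 = 1 completes the 3 across.

1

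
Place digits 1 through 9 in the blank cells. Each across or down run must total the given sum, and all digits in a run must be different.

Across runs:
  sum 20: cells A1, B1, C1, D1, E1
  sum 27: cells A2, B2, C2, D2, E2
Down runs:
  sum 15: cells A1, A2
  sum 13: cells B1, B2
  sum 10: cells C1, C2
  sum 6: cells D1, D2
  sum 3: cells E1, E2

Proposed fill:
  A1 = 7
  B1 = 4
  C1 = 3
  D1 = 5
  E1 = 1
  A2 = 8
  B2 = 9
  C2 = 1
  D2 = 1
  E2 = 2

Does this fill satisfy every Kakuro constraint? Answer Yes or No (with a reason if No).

No — the across run A2–E2 sums to 21, not 27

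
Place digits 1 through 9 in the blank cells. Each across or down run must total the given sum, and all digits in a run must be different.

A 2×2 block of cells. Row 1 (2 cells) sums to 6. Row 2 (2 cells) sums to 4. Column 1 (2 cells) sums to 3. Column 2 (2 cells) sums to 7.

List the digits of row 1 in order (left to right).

4 in 2 cells must be {1,3}; 3 in 2 cells must be {1,2}.
The 4 across and the 3 down share only 1, so (2,1) = 1.
(2,2) = 4 − 1 = 3 completes the 4 across.
(1,1) = 3 − 1 = 2 completes the 3 down.
(1,2) = 6 − 2 = 4 completes the 6 across.

2 4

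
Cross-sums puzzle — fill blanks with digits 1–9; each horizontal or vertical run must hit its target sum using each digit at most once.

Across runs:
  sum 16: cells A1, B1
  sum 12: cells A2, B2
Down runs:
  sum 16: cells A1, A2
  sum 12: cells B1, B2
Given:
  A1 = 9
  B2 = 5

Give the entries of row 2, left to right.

16 in 2 cells must be {7,9}.
B1 = 16 − 9 = 7 completes the 16 across.
A2 = 12 − 5 = 7 completes the 12 across.

7, 5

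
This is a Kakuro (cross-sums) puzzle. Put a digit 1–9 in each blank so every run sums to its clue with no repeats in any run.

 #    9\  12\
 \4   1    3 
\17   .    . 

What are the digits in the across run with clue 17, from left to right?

4 in 2 cells must be {1,3}; 17 in 2 cells must be {8,9}.
R2C1 = 9 − 1 = 8 completes the 9 down.
R2C2 = 17 − 8 = 9 completes the 17 across.

8, 9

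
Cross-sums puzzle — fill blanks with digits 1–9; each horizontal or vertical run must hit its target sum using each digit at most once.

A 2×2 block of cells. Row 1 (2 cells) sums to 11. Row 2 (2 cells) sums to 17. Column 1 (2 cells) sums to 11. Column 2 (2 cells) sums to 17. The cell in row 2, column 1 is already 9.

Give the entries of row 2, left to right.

17 in 2 cells must be {8,9}.
(1,1) = 11 − 9 = 2 completes the 11 down.
(1,2) = 11 − 2 = 9 completes the 11 across.
(2,2) = 17 − 9 = 8 completes the 17 across.

9, 8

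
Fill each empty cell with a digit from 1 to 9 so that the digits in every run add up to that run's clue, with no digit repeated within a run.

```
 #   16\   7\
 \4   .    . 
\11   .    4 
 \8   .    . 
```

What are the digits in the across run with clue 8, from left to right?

4 in 2 cells must be {1,3}; 7 in 3 cells must be {1,2,4}.
Given what's placed, R1C2 must be 1 to fit the 4 across and 7 down.
R2C1 = 11 − 4 = 7 completes the 11 across.
R3C2 = 7 − 5 = 2 completes the 7 down.
R1C1 = 4 − 1 = 3 completes the 4 across.
R3C1 = 8 − 2 = 6 completes the 8 across.

6, 2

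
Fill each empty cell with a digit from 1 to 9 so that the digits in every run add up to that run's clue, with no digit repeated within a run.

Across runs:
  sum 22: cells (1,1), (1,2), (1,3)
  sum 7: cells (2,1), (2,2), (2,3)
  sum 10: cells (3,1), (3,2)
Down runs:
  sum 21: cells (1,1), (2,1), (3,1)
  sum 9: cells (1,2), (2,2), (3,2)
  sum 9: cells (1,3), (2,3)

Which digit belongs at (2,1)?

4

7 in 3 cells must be {1,2,4}.
Only 4 fits (2,1) under both its across sum 7 and down sum 21.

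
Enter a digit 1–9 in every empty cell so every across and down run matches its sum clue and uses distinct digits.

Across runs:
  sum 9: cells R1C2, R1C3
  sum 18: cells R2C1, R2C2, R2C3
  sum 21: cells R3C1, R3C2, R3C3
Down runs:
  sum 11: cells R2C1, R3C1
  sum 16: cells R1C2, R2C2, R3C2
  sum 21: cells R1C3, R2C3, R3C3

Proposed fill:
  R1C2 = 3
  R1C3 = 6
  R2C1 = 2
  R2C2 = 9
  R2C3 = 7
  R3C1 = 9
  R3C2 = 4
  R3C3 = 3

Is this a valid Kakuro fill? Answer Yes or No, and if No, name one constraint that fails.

No — the across run R3C1–R3C3 sums to 16, not 21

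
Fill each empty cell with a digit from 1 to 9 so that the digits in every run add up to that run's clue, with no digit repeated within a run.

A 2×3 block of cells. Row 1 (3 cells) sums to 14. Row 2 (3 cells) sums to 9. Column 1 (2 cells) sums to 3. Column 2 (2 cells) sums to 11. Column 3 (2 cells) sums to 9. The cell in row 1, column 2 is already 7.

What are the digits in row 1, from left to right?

1 7 6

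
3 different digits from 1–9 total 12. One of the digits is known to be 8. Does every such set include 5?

The only way to make 12 from 3 distinct digits under that restriction is {1,3,8}, which does not contain 5.

No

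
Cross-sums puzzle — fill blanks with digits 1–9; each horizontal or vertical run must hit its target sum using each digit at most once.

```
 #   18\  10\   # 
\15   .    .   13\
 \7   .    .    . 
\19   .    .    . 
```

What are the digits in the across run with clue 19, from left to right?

7 in 3 cells must be {1,2,4}.
Only 4 fits R2C3 under both its across sum 7 and down sum 13.
R3C3 = 13 − 4 = 9 completes the 13 down.
Nothing is forced directly, so branch on R2C1, whose candidates are 1 or 2. If R2C1 = 1: that forces R2C2 = 2, R3C1 = 8, after which R3C2 would have to be in {2} for the 19 across but in {1,3,5,7} for the 10 down — contradiction. So R2C1 = 2.
R2C2 = 7 − 6 = 1 completes the 7 across.
R3C1 = 7: the only remaining digit allowed by both the 19 across and the 18 down.
R3C2 = 19 − 16 = 3 completes the 19 across.

7 3 9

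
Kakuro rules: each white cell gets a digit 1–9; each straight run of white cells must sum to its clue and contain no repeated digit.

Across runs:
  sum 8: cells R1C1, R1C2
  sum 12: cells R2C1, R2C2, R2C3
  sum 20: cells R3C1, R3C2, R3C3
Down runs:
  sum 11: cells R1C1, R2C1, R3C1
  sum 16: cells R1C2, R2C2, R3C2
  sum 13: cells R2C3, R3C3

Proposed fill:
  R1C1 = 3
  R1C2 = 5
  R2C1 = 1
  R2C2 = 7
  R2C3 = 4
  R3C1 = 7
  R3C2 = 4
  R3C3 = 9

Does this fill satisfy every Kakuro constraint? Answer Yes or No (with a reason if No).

Across: 3+5=8; 1+7+4=12; 7+4+9=20. Down: 3+1+7=11; 5+7+4=16; 4+9=13. No digit repeats within any run.

Yes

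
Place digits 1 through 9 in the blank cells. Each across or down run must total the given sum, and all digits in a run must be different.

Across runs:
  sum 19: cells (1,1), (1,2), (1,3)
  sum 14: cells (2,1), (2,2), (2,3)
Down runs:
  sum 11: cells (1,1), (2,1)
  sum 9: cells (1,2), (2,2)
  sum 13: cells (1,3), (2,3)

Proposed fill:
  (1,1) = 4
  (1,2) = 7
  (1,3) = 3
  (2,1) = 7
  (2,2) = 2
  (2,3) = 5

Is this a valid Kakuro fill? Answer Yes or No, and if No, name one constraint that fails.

No — the down run (1,3)–(2,3) sums to 8, not 13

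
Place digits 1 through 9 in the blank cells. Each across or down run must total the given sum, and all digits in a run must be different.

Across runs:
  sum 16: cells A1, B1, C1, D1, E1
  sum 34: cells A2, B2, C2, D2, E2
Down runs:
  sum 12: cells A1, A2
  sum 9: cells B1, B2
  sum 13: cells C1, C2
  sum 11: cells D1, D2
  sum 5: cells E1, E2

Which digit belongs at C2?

16 in 5 cells must be {1,2,3,4,6}; 34 in 5 cells must be {4,6,7,8,9}.
Only 4 fits E2 under both its across sum 34 and down sum 5.
E1 = 5 − 4 = 1 completes the 5 down.
Nothing is forced directly, so branch on C1, whose candidates are 4 or 6. If C1 = 4: that forces A1 = 3, A2 = 9, after which C2 would have to be in {6,7,8} for the 34 across but in {9} for the 13 down — contradiction. So C1 = 6.
C2 = 13 − 6 = 7 completes the 13 down.

7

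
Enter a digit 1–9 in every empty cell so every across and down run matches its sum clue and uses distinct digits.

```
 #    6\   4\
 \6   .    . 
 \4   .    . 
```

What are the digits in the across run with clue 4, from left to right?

4 in 2 cells must be {1,3}.
The 6 across and the 4 down share only 1, so R1C2 = 1.
The 4 across and the 6 down share only 1, so R2C1 = 1.
R2C2 = 4 − 1 = 3 completes the 4 across.
R1C1 = 6 − 1 = 5 completes the 6 across.

1 3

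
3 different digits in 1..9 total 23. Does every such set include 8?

Yes

The only way to make 23 from 3 distinct digits is {6,8,9}, which contains 8.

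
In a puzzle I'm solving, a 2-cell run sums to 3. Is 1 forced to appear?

Yes

The only way to make 3 from 2 distinct digits is {1,2}, which contains 1.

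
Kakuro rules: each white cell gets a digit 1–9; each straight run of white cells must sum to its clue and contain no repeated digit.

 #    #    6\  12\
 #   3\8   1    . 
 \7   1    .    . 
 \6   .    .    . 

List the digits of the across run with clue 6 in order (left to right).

2 3 1

7 in 3 cells must be {1,2,4}; 6 in 3 cells must be {1,2,3}; 3 in 2 cells must be {1,2}.
R1C3 = 8 − 1 = 7 completes the 8 across.
Given what's placed, R2C2 must be 2 to fit the 7 across and 6 down.
R2C3 = 7 − 3 = 4 completes the 7 across.
R3C1 = 3 − 1 = 2 completes the 3 down.
R3C2 = 6 − 3 = 3 completes the 6 down.
R3C3 = 6 − 5 = 1 completes the 6 across.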